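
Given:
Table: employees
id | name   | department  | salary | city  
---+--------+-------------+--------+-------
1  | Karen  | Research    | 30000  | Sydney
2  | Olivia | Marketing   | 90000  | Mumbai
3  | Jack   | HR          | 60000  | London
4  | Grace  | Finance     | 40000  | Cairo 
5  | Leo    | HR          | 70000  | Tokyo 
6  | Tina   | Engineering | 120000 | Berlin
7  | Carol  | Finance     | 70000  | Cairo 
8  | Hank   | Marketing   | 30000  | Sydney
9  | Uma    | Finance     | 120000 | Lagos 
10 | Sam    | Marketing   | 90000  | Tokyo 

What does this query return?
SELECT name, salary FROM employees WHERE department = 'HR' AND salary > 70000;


Filtering: department = 'HR' AND salary > 70000
Matching: 0 rows

Empty result set (0 rows)


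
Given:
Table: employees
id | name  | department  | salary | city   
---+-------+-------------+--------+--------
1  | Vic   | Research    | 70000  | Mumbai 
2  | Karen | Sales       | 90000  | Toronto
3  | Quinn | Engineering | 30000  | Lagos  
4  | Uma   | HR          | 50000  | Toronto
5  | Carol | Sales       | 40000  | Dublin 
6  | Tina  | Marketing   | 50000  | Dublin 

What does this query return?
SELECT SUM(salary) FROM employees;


SUM(salary) = 70000 + 90000 + 30000 + 50000 + 40000 + 50000 = 330000

330000


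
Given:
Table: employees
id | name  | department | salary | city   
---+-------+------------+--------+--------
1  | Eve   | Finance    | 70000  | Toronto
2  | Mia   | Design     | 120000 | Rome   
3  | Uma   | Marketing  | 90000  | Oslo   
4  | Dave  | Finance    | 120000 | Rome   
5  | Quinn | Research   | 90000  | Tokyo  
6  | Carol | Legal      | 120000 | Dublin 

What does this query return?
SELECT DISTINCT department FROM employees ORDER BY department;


All 'department' values (row order): Finance, Design, Marketing, Finance, Research, Legal
Removing duplicates leaves 5 unique value(s).

5 values:
Design
Finance
Legal
Marketing
Research


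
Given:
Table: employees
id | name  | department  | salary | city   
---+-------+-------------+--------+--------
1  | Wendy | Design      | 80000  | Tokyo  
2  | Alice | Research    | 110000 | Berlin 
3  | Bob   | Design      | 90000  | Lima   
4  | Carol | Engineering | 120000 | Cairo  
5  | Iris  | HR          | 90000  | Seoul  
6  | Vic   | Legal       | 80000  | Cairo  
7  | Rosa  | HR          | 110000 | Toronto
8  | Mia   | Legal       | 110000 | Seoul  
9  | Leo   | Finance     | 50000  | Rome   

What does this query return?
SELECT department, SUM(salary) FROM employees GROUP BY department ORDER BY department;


Summing salary within each department:
  Design: 80000 + 90000 = 170000
  Engineering: 120000 = 120000
  Finance: 50000 = 50000
  HR: 90000 + 110000 = 200000
  Legal: 80000 + 110000 = 190000
  Research: 110000 = 110000


6 groups:
Design, 170000
Engineering, 120000
Finance, 50000
HR, 200000
Legal, 190000
Research, 110000


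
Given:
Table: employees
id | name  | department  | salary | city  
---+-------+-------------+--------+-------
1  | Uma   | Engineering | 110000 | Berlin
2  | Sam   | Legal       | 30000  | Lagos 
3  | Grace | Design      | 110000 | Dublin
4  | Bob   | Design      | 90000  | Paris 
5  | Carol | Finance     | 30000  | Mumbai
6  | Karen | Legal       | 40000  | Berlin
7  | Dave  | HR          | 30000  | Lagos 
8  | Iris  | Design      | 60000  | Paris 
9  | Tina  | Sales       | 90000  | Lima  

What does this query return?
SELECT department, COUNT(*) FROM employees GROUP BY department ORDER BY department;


Assigning each row to its department group:
  Uma -> Engineering
  Sam -> Legal
  Grace -> Design
  Bob -> Design
  Carol -> Finance
  Karen -> Legal
  Dave -> HR
  Iris -> Design
  Tina -> Sales


6 groups:
Design, 3
Engineering, 1
Finance, 1
HR, 1
Legal, 2
Sales, 1


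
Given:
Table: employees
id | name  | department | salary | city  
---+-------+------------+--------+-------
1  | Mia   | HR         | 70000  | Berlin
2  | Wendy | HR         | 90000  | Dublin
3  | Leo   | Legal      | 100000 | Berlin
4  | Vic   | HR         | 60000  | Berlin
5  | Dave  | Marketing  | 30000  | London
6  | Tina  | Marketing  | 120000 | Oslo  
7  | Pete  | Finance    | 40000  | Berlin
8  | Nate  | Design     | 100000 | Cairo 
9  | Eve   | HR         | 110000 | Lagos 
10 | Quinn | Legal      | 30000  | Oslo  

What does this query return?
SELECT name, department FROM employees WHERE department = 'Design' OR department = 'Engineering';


Filtering: department = 'Design' OR 'Engineering'
Matching: 1 rows

1 rows:
Nate, Design


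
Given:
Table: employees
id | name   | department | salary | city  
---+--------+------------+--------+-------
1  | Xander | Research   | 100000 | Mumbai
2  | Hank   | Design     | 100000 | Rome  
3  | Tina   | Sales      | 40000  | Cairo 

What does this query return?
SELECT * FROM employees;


SELECT * returns all 3 rows with all columns

3 rows:
1, Xander, Research, 100000, Mumbai
2, Hank, Design, 100000, Rome
3, Tina, Sales, 40000, Cairo


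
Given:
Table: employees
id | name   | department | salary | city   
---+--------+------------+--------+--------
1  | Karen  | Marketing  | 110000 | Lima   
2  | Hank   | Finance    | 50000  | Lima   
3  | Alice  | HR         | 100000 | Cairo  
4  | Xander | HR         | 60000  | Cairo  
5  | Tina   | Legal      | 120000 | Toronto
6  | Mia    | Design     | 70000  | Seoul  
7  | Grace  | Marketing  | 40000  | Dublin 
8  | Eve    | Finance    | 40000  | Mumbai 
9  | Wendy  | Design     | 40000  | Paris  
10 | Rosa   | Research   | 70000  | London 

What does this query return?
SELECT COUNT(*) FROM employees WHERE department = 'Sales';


Counting rows where department = 'Sales'


0


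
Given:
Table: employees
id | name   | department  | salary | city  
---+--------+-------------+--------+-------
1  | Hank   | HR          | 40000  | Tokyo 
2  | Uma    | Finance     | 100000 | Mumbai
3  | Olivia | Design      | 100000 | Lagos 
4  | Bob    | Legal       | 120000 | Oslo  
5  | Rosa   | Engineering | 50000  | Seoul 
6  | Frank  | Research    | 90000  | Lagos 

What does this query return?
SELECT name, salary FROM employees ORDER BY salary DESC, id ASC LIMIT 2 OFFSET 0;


Sort by salary DESC (id ASC tiebreak), then skip 0 and take 2
Rows 1 through 2

2 rows:
Bob, 120000
Uma, 100000


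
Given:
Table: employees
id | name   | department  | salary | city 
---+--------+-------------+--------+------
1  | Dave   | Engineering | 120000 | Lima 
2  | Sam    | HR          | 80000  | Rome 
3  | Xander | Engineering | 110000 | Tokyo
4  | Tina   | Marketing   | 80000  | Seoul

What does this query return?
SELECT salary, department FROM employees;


Projecting columns: salary, department

4 rows:
120000, Engineering
80000, HR
110000, Engineering
80000, Marketing


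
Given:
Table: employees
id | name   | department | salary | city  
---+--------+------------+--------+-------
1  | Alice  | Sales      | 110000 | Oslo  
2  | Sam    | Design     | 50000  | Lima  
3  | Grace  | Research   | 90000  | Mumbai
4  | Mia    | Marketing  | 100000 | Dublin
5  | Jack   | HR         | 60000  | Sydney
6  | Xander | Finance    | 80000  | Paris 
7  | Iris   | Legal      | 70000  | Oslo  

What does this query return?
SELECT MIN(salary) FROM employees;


Salaries: 110000, 50000, 90000, 100000, 60000, 80000, 70000
MIN = 50000

50000


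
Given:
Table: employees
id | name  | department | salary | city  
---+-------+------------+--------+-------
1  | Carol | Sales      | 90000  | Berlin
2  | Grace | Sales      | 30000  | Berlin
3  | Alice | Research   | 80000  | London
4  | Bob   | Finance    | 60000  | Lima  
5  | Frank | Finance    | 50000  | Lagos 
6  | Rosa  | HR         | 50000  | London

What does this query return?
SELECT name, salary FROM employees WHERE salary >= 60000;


Filtering: salary >= 60000
Matching: 3 rows

3 rows:
Carol, 90000
Alice, 80000
Bob, 60000


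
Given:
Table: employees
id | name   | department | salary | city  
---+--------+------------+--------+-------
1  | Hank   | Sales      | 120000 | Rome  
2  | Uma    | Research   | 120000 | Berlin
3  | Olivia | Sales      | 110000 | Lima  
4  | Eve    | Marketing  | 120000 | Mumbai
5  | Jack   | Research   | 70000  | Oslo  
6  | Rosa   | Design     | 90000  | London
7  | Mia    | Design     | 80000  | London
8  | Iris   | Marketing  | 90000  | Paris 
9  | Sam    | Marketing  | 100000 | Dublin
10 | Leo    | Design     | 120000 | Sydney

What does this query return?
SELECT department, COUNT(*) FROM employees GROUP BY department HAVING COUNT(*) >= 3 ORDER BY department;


Groups with count >= 3:
  Design: 3 -> PASS
  Marketing: 3 -> PASS
  Research: 2 -> filtered out
  Sales: 2 -> filtered out


2 groups:
Design, 3
Marketing, 3


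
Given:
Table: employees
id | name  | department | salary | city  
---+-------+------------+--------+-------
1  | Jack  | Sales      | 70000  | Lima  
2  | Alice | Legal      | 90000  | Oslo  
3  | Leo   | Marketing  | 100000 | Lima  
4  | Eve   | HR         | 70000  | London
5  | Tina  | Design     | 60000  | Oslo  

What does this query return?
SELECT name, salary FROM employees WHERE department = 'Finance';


Filtering: department = 'Finance'
Matching rows: 0

Empty result set (0 rows)


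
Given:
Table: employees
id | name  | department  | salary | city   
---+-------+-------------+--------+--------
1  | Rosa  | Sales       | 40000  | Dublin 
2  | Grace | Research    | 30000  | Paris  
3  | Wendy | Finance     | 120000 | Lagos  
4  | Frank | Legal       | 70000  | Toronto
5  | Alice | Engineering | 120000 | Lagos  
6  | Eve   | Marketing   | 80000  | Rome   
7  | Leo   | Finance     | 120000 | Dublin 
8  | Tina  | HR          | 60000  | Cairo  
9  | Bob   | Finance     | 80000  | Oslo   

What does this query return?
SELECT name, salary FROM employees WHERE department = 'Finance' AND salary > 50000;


Filtering: department = 'Finance' AND salary > 50000
Matching: 3 rows

3 rows:
Wendy, 120000
Leo, 120000
Bob, 80000


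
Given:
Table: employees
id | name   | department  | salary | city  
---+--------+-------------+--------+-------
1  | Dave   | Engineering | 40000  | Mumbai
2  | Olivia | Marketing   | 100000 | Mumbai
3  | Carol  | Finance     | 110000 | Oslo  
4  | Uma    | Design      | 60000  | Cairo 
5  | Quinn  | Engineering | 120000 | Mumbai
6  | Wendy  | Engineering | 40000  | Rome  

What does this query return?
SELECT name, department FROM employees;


Projecting columns: name, department

6 rows:
Dave, Engineering
Olivia, Marketing
Carol, Finance
Uma, Design
Quinn, Engineering
Wendy, Engineering


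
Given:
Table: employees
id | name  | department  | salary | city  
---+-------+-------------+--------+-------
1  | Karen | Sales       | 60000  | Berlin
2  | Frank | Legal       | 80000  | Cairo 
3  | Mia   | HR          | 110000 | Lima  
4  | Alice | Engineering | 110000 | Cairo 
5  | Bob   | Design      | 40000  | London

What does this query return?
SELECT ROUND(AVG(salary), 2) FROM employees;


SUM(salary) = 400000
COUNT = 5
ROUND(AVG, 2) = ROUND(400000 / 5, 2) = 80000.0

80000.0


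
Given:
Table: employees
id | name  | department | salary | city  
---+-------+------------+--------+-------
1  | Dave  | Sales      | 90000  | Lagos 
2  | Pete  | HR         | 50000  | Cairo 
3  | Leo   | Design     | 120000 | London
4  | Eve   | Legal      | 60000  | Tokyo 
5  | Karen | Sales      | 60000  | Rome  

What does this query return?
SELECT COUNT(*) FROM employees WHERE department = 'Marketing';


Counting rows where department = 'Marketing'


0


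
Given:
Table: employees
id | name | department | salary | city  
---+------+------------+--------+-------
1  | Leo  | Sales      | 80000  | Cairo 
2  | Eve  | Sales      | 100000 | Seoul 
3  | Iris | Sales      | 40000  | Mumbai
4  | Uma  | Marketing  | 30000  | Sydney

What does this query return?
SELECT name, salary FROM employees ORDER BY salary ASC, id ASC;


Sorting by salary ASC, then id ASC for ties

4 rows:
Uma, 30000
Iris, 40000
Leo, 80000
Eve, 100000


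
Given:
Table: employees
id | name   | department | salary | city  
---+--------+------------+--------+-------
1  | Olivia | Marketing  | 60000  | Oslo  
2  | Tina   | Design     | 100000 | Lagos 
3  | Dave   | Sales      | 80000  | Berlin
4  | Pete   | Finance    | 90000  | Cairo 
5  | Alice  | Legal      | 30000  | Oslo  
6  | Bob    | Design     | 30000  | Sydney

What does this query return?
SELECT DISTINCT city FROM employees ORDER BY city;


All 'city' values (row order): Oslo, Lagos, Berlin, Cairo, Oslo, Sydney
Removing duplicates leaves 5 unique value(s).

5 values:
Berlin
Cairo
Lagos
Oslo
Sydney


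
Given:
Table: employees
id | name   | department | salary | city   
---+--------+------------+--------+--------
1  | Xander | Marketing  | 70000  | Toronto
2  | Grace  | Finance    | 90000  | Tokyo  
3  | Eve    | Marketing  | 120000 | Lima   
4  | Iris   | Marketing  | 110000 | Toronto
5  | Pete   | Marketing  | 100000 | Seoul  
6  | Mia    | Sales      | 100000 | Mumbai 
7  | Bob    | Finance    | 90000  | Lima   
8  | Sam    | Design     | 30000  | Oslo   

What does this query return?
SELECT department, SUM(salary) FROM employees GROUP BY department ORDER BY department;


Summing salary within each department:
  Design: 30000 = 30000
  Finance: 90000 + 90000 = 180000
  Marketing: 70000 + 120000 + 110000 + 100000 = 400000
  Sales: 100000 = 100000


4 groups:
Design, 30000
Finance, 180000
Marketing, 400000
Sales, 100000


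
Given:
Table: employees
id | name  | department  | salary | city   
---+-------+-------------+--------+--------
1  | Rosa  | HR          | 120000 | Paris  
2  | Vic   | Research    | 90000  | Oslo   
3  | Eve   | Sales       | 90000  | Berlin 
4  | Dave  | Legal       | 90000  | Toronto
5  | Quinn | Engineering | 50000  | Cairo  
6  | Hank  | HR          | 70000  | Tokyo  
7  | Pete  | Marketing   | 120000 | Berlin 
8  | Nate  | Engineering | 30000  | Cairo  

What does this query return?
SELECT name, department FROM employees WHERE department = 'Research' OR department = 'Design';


Filtering: department = 'Research' OR 'Design'
Matching: 1 rows

1 rows:
Vic, Research


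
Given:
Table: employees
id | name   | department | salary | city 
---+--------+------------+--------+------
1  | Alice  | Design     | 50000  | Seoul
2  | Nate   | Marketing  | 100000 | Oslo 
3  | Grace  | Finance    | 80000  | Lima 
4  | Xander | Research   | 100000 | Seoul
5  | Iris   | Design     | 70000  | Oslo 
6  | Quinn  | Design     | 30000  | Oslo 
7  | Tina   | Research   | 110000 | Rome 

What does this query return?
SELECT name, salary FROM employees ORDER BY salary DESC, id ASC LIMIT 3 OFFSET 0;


Sort by salary DESC (id ASC tiebreak), then skip 0 and take 3
Rows 1 through 3

3 rows:
Tina, 110000
Nate, 100000
Xander, 100000


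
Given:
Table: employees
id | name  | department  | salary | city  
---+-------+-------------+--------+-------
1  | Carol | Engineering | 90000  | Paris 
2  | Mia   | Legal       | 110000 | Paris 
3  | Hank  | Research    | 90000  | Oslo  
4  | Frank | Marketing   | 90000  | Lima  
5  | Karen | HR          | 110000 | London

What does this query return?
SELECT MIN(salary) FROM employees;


Salaries: 90000, 110000, 90000, 90000, 110000
MIN = 90000

90000


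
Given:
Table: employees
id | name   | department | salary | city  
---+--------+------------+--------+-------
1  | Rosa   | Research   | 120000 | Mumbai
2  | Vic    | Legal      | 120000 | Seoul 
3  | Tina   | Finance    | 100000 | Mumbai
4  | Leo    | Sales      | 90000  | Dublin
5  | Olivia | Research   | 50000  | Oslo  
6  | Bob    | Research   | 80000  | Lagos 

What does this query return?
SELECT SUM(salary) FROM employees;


SUM(salary) = 120000 + 120000 + 100000 + 90000 + 50000 + 80000 = 560000

560000


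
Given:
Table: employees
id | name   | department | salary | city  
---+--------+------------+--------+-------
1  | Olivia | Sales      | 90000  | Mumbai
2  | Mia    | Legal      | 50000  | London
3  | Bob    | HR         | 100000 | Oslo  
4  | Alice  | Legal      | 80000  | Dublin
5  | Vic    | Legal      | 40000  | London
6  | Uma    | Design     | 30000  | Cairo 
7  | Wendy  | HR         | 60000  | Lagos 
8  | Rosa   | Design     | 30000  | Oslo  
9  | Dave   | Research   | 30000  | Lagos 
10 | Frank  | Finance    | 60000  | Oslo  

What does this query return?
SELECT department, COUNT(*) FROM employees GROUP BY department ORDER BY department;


Assigning each row to its department group:
  Olivia -> Sales
  Mia -> Legal
  Bob -> HR
  Alice -> Legal
  Vic -> Legal
  Uma -> Design
  Wendy -> HR
  Rosa -> Design
  Dave -> Research
  Frank -> Finance


6 groups:
Design, 2
Finance, 1
HR, 2
Legal, 3
Research, 1
Sales, 1


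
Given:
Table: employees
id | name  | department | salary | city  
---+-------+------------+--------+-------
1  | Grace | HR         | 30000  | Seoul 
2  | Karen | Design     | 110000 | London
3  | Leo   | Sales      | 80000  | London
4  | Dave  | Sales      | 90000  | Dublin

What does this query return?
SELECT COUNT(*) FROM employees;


COUNT(*) counts all rows

4


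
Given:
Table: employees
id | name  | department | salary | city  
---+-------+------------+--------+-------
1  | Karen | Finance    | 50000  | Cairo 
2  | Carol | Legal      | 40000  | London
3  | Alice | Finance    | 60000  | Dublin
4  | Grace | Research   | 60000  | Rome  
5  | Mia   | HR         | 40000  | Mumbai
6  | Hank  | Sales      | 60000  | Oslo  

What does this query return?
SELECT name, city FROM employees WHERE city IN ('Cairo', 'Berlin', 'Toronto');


Filtering: city IN ('Cairo', 'Berlin', 'Toronto')
Matching: 1 rows

1 rows:
Karen, Cairo


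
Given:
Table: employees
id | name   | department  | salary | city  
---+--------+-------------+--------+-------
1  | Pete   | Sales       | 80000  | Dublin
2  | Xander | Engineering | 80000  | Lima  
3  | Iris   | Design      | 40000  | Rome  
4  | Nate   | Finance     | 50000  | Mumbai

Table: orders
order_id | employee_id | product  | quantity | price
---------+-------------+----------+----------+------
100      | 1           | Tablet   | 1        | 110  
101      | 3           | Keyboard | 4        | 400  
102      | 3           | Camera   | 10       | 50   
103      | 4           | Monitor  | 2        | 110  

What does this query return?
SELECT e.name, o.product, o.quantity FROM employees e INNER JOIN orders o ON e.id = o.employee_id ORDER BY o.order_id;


Joining employees.id = orders.employee_id:
  employee Pete (id=1) -> order Tablet
  employee Iris (id=3) -> order Keyboard
  employee Iris (id=3) -> order Camera
  employee Nate (id=4) -> order Monitor


4 rows:
Pete, Tablet, 1
Iris, Keyboard, 4
Iris, Camera, 10
Nate, Monitor, 2


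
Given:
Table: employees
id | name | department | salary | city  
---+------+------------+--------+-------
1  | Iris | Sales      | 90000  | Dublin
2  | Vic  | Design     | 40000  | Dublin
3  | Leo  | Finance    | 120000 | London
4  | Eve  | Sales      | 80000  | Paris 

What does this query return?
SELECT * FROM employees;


SELECT * returns all 4 rows with all columns

4 rows:
1, Iris, Sales, 90000, Dublin
2, Vic, Design, 40000, Dublin
3, Leo, Finance, 120000, London
4, Eve, Sales, 80000, Paris


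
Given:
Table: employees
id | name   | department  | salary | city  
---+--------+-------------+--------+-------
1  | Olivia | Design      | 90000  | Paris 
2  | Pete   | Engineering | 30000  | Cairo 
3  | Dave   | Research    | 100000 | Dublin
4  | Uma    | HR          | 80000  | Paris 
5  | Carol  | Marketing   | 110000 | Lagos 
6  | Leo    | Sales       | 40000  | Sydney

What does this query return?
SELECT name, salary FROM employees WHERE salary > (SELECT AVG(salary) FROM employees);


Subquery: AVG(salary) = 75000.0
Filtering: salary > 75000.0
  Olivia (90000) -> MATCH
  Dave (100000) -> MATCH
  Uma (80000) -> MATCH
  Carol (110000) -> MATCH


4 rows:
Olivia, 90000
Dave, 100000
Uma, 80000
Carol, 110000


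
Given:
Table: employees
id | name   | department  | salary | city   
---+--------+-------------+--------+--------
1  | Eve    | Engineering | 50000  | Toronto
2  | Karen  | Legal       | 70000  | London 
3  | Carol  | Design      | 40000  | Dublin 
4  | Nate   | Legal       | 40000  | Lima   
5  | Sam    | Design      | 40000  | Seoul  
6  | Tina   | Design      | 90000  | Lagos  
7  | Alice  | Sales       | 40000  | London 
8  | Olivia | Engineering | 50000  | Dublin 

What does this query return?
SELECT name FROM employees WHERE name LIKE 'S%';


LIKE 'S%' matches names starting with 'S'
Matching: 1

1 rows:
Sam


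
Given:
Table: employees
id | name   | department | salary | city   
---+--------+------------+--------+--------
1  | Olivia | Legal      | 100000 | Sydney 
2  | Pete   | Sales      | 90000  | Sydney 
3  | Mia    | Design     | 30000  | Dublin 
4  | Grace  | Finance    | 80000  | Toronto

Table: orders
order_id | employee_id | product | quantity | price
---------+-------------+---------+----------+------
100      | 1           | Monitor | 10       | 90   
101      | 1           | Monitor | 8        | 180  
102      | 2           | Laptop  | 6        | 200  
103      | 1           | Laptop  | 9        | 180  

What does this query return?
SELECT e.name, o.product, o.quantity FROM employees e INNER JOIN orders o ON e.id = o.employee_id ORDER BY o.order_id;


Joining employees.id = orders.employee_id:
  employee Olivia (id=1) -> order Monitor
  employee Olivia (id=1) -> order Monitor
  employee Pete (id=2) -> order Laptop
  employee Olivia (id=1) -> order Laptop


4 rows:
Olivia, Monitor, 10
Olivia, Monitor, 8
Pete, Laptop, 6
Olivia, Laptop, 9


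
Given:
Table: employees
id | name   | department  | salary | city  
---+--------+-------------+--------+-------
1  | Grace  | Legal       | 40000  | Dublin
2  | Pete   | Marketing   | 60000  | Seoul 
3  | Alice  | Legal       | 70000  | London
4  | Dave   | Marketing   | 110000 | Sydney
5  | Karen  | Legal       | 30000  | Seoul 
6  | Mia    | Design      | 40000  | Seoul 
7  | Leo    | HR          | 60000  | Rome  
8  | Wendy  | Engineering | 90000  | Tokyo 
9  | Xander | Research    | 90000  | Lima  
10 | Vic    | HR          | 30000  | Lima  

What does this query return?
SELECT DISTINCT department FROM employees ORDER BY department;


All 'department' values (row order): Legal, Marketing, Legal, Marketing, Legal, Design, HR, Engineering, Research, HR
Removing duplicates leaves 6 unique value(s).

6 values:
Design
Engineering
HR
Legal
Marketing
Research


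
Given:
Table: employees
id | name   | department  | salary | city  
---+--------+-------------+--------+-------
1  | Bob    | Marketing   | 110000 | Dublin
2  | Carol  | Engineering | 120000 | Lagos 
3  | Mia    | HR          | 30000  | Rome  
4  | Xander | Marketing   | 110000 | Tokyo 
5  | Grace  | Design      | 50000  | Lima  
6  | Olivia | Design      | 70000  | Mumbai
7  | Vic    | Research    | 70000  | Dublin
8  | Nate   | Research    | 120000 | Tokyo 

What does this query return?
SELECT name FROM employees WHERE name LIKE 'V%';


LIKE 'V%' matches names starting with 'V'
Matching: 1

1 rows:
Vic


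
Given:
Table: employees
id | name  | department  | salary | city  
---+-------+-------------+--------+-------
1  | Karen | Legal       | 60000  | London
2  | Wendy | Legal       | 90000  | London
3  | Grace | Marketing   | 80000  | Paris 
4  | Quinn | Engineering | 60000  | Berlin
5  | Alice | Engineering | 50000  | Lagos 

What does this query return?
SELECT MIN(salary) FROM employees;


Salaries: 60000, 90000, 80000, 60000, 50000
MIN = 50000

50000


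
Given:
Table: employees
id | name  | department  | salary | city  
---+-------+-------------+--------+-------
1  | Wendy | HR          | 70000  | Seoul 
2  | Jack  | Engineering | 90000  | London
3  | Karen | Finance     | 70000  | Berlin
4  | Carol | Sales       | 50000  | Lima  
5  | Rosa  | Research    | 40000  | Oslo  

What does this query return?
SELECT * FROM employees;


SELECT * returns all 5 rows with all columns

5 rows:
1, Wendy, HR, 70000, Seoul
2, Jack, Engineering, 90000, London
3, Karen, Finance, 70000, Berlin
4, Carol, Sales, 50000, Lima
5, Rosa, Research, 40000, Oslo


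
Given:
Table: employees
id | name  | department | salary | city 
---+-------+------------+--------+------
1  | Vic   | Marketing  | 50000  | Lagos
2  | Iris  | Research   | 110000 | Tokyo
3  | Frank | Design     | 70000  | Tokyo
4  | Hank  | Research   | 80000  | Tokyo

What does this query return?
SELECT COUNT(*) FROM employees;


COUNT(*) counts all rows

4


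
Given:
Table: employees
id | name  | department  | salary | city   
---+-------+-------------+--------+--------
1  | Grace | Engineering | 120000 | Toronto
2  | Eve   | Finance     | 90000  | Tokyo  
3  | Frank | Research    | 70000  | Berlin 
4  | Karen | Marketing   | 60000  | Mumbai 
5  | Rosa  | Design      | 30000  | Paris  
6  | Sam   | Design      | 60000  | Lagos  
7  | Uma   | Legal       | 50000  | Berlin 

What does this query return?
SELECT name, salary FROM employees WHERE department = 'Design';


Filtering: department = 'Design'
Matching rows: 2

2 rows:
Rosa, 30000
Sam, 60000


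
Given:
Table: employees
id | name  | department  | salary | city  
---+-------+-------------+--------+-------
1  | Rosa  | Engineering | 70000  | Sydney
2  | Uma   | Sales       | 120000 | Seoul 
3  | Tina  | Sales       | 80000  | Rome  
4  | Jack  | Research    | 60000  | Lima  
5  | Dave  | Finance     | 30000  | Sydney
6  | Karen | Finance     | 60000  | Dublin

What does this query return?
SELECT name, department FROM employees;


Projecting columns: name, department

6 rows:
Rosa, Engineering
Uma, Sales
Tina, Sales
Jack, Research
Dave, Finance
Karen, Finance


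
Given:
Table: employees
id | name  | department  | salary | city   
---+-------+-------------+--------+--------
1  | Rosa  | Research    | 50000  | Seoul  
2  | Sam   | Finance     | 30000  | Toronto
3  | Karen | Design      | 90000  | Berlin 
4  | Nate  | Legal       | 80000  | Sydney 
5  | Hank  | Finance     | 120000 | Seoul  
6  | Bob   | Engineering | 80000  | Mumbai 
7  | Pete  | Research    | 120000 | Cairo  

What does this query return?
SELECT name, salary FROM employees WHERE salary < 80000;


Filtering: salary < 80000
Matching: 2 rows

2 rows:
Rosa, 50000
Sam, 30000


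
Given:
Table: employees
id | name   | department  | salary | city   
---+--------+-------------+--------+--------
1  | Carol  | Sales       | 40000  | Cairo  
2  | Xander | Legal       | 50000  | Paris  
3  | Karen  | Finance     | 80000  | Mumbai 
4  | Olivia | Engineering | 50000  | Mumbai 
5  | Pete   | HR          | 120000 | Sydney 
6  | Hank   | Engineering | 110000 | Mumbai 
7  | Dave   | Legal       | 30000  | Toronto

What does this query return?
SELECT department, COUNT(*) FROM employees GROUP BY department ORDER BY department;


Assigning each row to its department group:
  Carol -> Sales
  Xander -> Legal
  Karen -> Finance
  Olivia -> Engineering
  Pete -> HR
  Hank -> Engineering
  Dave -> Legal


5 groups:
Engineering, 2
Finance, 1
HR, 1
Legal, 2
Sales, 1


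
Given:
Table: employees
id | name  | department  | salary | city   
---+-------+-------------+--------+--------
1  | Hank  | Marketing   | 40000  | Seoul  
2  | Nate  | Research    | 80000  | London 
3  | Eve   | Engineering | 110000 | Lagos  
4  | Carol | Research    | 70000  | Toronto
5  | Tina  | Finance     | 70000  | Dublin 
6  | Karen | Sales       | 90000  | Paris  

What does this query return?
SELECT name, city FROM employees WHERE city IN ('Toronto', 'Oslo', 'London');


Filtering: city IN ('Toronto', 'Oslo', 'London')
Matching: 2 rows

2 rows:
Nate, London
Carol, Toronto


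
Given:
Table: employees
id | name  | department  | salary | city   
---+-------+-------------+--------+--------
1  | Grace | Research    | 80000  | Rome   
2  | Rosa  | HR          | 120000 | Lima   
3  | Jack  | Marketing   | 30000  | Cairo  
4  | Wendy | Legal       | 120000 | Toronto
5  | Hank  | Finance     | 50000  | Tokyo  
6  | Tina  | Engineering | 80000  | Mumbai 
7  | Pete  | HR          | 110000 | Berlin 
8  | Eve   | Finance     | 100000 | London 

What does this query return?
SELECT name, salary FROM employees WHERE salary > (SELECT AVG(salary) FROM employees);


Subquery: AVG(salary) = 86250.0
Filtering: salary > 86250.0
  Rosa (120000) -> MATCH
  Wendy (120000) -> MATCH
  Pete (110000) -> MATCH
  Eve (100000) -> MATCH


4 rows:
Rosa, 120000
Wendy, 120000
Pete, 110000
Eve, 100000


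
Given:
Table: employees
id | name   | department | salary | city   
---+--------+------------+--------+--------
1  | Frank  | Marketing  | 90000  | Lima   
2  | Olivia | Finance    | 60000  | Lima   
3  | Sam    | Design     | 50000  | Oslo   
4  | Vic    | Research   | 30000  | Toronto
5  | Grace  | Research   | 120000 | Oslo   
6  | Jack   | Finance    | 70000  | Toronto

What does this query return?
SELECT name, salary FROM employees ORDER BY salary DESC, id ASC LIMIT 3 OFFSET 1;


Sort by salary DESC (id ASC tiebreak), then skip 1 and take 3
Rows 2 through 4

3 rows:
Frank, 90000
Jack, 70000
Olivia, 60000


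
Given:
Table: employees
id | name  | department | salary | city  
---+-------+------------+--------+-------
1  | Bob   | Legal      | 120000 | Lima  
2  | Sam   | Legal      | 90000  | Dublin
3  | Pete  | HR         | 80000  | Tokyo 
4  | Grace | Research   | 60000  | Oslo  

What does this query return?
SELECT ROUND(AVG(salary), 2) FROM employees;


SUM(salary) = 350000
COUNT = 4
ROUND(AVG, 2) = ROUND(350000 / 4, 2) = 87500.0

87500.0


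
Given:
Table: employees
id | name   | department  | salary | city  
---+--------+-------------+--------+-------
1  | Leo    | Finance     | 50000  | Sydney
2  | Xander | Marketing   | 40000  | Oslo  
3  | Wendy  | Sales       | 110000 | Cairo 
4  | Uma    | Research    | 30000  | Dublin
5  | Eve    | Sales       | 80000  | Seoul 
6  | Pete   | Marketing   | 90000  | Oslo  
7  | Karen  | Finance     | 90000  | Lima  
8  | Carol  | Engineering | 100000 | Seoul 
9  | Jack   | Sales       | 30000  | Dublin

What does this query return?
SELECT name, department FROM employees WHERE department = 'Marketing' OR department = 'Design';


Filtering: department = 'Marketing' OR 'Design'
Matching: 2 rows

2 rows:
Xander, Marketing
Pete, Marketing


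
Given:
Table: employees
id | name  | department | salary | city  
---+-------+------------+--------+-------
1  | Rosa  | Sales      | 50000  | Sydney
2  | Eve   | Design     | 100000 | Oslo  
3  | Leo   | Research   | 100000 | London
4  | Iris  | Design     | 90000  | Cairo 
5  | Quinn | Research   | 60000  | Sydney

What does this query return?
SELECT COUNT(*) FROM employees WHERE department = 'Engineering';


Counting rows where department = 'Engineering'


0


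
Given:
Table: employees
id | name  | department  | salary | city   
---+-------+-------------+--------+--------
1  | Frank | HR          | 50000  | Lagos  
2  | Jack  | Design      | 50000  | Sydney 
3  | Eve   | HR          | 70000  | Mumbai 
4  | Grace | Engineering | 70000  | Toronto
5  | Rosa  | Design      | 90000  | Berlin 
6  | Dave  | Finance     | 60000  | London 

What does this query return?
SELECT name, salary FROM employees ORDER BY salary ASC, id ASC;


Sorting by salary ASC, then id ASC for ties

6 rows:
Frank, 50000
Jack, 50000
Dave, 60000
Eve, 70000
Grace, 70000
Rosa, 90000


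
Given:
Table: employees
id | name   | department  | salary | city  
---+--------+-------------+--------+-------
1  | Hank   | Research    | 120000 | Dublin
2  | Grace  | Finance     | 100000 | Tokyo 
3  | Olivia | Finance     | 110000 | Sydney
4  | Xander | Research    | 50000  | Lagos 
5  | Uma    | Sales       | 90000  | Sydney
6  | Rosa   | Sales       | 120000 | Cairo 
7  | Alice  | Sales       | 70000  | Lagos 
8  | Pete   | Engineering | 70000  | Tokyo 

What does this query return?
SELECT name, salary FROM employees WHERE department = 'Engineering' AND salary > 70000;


Filtering: department = 'Engineering' AND salary > 70000
Matching: 0 rows

Empty result set (0 rows)


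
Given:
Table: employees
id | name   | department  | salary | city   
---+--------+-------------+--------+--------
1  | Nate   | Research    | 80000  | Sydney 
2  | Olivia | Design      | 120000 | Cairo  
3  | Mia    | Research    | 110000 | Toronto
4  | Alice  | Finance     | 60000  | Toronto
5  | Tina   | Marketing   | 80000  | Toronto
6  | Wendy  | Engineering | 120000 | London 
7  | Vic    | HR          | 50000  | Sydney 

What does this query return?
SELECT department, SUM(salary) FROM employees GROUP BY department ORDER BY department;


Summing salary within each department:
  Design: 120000 = 120000
  Engineering: 120000 = 120000
  Finance: 60000 = 60000
  HR: 50000 = 50000
  Marketing: 80000 = 80000
  Research: 80000 + 110000 = 190000


6 groups:
Design, 120000
Engineering, 120000
Finance, 60000
HR, 50000
Marketing, 80000
Research, 190000


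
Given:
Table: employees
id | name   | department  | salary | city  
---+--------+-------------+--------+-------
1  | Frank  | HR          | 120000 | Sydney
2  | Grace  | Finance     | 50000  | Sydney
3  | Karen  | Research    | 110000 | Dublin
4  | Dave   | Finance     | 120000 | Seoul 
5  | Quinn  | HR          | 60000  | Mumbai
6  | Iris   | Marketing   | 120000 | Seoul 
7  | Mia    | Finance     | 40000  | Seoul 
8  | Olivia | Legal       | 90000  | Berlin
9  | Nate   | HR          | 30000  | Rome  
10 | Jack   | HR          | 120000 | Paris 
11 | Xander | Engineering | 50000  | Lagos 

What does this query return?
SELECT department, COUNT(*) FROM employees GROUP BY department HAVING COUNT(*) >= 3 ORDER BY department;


Groups with count >= 3:
  Finance: 3 -> PASS
  HR: 4 -> PASS
  Engineering: 1 -> filtered out
  Legal: 1 -> filtered out
  Marketing: 1 -> filtered out
  Research: 1 -> filtered out


2 groups:
Finance, 3
HR, 4


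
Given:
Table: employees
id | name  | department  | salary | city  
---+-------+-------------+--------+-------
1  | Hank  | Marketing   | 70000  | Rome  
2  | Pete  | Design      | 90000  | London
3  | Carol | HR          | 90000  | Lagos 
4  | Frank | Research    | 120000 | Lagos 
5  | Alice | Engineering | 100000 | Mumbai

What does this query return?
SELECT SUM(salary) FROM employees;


SUM(salary) = 70000 + 90000 + 90000 + 120000 + 100000 = 470000

470000


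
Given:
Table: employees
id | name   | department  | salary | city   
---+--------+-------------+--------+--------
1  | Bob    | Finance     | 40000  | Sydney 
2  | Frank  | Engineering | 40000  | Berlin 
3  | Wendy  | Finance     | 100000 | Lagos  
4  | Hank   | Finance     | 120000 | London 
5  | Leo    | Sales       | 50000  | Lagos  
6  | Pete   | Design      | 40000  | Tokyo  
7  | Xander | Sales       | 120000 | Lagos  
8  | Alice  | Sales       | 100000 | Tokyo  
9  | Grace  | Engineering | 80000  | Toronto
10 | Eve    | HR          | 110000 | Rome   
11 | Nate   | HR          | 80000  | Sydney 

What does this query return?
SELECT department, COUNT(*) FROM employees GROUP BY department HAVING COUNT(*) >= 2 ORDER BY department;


Groups with count >= 2:
  Engineering: 2 -> PASS
  Finance: 3 -> PASS
  HR: 2 -> PASS
  Sales: 3 -> PASS
  Design: 1 -> filtered out


4 groups:
Engineering, 2
Finance, 3
HR, 2
Sales, 3


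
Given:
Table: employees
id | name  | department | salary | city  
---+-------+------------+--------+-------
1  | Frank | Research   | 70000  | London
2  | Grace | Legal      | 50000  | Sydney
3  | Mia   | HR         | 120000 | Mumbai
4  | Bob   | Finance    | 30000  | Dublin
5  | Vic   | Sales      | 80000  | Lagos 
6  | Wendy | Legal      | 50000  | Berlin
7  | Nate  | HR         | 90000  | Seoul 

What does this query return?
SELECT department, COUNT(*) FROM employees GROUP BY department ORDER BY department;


Assigning each row to its department group:
  Frank -> Research
  Grace -> Legal
  Mia -> HR
  Bob -> Finance
  Vic -> Sales
  Wendy -> Legal
  Nate -> HR


5 groups:
Finance, 1
HR, 2
Legal, 2
Research, 1
Sales, 1


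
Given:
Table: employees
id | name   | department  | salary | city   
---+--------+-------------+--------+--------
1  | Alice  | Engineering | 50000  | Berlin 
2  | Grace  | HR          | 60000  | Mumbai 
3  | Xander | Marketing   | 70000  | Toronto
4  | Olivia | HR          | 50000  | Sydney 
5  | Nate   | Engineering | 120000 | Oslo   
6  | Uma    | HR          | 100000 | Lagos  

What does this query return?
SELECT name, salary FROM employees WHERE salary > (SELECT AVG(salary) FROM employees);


Subquery: AVG(salary) = 75000.0
Filtering: salary > 75000.0
  Nate (120000) -> MATCH
  Uma (100000) -> MATCH


2 rows:
Nate, 120000
Uma, 100000


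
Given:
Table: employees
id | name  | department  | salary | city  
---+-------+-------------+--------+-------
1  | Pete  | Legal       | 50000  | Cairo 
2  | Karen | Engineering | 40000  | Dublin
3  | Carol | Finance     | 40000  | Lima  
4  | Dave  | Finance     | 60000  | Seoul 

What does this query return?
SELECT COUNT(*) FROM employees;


COUNT(*) counts all rows

4


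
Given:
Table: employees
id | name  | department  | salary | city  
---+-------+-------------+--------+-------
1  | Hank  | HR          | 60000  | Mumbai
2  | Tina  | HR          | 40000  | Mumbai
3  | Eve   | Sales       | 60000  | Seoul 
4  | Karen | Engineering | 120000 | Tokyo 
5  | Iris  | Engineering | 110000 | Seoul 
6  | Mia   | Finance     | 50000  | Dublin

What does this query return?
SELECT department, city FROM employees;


Projecting columns: department, city

6 rows:
HR, Mumbai
HR, Mumbai
Sales, Seoul
Engineering, Tokyo
Engineering, Seoul
Finance, Dublin


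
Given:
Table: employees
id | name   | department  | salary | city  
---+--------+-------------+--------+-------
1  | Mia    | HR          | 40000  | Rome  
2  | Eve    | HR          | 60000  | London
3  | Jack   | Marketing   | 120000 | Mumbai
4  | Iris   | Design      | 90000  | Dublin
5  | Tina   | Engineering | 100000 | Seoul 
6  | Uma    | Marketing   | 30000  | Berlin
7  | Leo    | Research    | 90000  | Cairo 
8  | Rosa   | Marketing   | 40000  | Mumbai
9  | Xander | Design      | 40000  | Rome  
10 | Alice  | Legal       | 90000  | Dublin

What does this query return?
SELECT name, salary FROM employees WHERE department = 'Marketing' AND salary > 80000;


Filtering: department = 'Marketing' AND salary > 80000
Matching: 1 rows

1 rows:
Jack, 120000


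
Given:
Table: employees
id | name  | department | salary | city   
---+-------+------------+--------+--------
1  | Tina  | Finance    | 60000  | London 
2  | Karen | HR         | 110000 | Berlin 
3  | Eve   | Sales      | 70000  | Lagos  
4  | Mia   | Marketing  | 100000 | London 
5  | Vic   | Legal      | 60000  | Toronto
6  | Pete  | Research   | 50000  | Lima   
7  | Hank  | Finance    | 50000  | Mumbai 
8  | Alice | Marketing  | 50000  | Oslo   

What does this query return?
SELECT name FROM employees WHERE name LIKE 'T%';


LIKE 'T%' matches names starting with 'T'
Matching: 1

1 rows:
Tina


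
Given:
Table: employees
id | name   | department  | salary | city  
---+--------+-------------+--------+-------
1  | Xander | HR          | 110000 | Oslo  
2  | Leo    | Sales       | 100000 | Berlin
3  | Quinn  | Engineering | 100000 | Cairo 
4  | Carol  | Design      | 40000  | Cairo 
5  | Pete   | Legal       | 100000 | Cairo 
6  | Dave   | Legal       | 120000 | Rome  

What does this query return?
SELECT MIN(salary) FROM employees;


Salaries: 110000, 100000, 100000, 40000, 100000, 120000
MIN = 40000

40000


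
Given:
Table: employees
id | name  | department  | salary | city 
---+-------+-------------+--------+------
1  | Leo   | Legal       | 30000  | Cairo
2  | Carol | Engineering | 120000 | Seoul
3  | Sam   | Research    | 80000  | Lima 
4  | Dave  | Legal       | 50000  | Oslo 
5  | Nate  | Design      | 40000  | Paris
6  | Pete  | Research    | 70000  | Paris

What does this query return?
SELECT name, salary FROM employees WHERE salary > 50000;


Filtering: salary > 50000
Matching: 3 rows

3 rows:
Carol, 120000
Sam, 80000
Pete, 70000


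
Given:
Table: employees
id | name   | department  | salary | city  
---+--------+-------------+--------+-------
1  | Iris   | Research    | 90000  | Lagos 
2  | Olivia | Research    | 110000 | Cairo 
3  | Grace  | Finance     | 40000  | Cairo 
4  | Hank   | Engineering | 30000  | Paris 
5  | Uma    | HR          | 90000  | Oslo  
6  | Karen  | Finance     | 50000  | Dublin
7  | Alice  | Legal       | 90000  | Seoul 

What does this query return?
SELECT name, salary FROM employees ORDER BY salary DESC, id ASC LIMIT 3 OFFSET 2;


Sort by salary DESC (id ASC tiebreak), then skip 2 and take 3
Rows 3 through 5

3 rows:
Uma, 90000
Alice, 90000
Karen, 50000
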